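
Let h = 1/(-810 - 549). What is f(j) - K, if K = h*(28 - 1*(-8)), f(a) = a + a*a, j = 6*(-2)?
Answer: 19936/151 ≈ 132.03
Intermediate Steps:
h = -1/1359 (h = 1/(-1359) = -1/1359 ≈ -0.00073584)
j = -12
f(a) = a + a²
K = -4/151 (K = -(28 - 1*(-8))/1359 = -(28 + 8)/1359 = -1/1359*36 = -4/151 ≈ -0.026490)
f(j) - K = -12*(1 - 12) - 1*(-4/151) = -12*(-11) + 4/151 = 132 + 4/151 = 19936/151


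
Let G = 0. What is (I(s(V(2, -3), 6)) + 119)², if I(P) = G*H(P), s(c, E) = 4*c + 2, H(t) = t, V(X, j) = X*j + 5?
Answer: 14161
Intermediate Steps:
V(X, j) = 5 + X*j
s(c, E) = 2 + 4*c
I(P) = 0 (I(P) = 0*P = 0)
(I(s(V(2, -3), 6)) + 119)² = (0 + 119)² = 119² = 14161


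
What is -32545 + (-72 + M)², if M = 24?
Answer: -30241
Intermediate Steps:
-32545 + (-72 + M)² = -32545 + (-72 + 24)² = -32545 + (-48)² = -32545 + 2304 = -30241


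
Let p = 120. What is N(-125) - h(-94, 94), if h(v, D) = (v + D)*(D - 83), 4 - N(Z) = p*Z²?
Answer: -1874996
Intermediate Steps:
N(Z) = 4 - 120*Z²
h(v, D) = (-83 + D)*(D + v) (h(v, D) = (D + v)*(-83 + D) = (-83 + D)*(D + v))
N(-125) - h(-94, 94) = (4 - 120*(-125)²) - (94² - 83*94 - 83*(-94) + 94*(-94)) = (4 - 120*15625) - (8836 - 7802 + 7802 - 8836) = (4 - 1875000) - 1*0 = -1874996 + 0 = -1874996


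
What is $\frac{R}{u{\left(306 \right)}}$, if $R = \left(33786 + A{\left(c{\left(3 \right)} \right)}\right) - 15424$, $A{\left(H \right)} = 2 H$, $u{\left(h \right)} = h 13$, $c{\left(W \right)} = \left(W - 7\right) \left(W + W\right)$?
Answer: $\frac{9157}{1989} \approx 4.6038$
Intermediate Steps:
$c{\left(W \right)} = 2 W \left(-7 + W\right)$ ($c{\left(W \right)} = \left(-7 + W\right) 2 W = 2 W \left(-7 + W\right)$)
$u{\left(h \right)} = 13 h$
$R = 18314$ ($R = \left(33786 + 2 \cdot 2 \cdot 3 \left(-7 + 3\right)\right) - 15424 = \left(33786 + 2 \cdot 2 \cdot 3 \left(-4\right)\right) - 15424 = \left(33786 + 2 \left(-24\right)\right) - 15424 = \left(33786 - 48\right) - 15424 = 33738 - 15424 = 18314$)
$\frac{R}{u{\left(306 \right)}} = \frac{18314}{13 \cdot 306} = \frac{18314}{3978} = 18314 \cdot \frac{1}{3978} = \frac{9157}{1989}$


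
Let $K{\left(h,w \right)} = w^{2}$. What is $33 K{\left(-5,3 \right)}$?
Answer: $297$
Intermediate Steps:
$33 K{\left(-5,3 \right)} = 33 \cdot 3^{2} = 33 \cdot 9 = 297$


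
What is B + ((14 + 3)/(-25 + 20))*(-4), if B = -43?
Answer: -147/5 ≈ -29.400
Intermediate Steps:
B + ((14 + 3)/(-25 + 20))*(-4) = -43 + ((14 + 3)/(-25 + 20))*(-4) = -43 + (17/(-5))*(-4) = -43 + (17*(-1/5))*(-4) = -43 - 17/5*(-4) = -43 + 68/5 = -147/5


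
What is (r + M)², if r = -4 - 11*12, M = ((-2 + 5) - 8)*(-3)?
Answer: 14641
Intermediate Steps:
M = 15 (M = (3 - 8)*(-3) = -5*(-3) = 15)
r = -136 (r = -4 - 132 = -136)
(r + M)² = (-136 + 15)² = (-121)² = 14641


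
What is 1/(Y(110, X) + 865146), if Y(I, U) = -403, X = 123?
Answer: 1/864743 ≈ 1.1564e-6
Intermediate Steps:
1/(Y(110, X) + 865146) = 1/(-403 + 865146) = 1/864743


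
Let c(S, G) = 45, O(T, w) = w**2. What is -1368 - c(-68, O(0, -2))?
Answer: -1413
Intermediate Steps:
-1368 - c(-68, O(0, -2)) = -1368 - 1*45 = -1368 - 45 = -1413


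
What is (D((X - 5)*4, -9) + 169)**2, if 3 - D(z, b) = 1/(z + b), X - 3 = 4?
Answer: 29929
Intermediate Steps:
X = 7 (X = 3 + 4 = 7)
D(z, b) = 3 - 1/(b + z) (D(z, b) = 3 - 1/(z + b) = 3 - 1/(b + z))
(D((X - 5)*4, -9) + 169)**2 = ((-1 + 3*(-9) + 3*((7 - 5)*4))/(-9 + (7 - 5)*4) + 169)**2 = ((-1 - 27 + 3*(2*4))/(-9 + 2*4) + 169)**2 = ((-1 - 27 + 3*8)/(-9 + 8) + 169)**2 = ((-1 - 27 + 24)/(-1) + 169)**2 = (-1*(-4) + 169)**2 = (4 + 169)**2 = 173**2 = 29929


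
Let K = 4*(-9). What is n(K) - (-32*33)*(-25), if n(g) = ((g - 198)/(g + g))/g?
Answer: -3801613/144 ≈ -26400.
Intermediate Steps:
K = -36
n(g) = (-198 + g)/(2*g**2) (n(g) = ((-198 + g)/((2*g)))/g = ((-198 + g)*(1/(2*g)))/g = ((-198 + g)/(2*g))/g = (-198 + g)/(2*g**2))
n(K) - (-32*33)*(-25) = (1/2)*(-198 - 36)/(-36)**2 - (-32*33)*(-25) = (1/2)*(1/1296)*(-234) - (-1056)*(-25) = -13/144 - 1*26400 = -13/144 - 26400 = -3801613/144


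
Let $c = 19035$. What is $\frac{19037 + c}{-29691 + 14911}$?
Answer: $- \frac{9518}{3695} \approx -2.5759$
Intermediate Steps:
$\frac{19037 + c}{-29691 + 14911} = \frac{19037 + 19035}{-29691 + 14911} = \frac{38072}{-14780} = 38072 \left(- \frac{1}{14780}\right) = - \frac{9518}{3695}$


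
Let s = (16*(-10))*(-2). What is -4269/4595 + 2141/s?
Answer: 1694363/294080 ≈ 5.7616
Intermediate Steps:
s = 320 (s = -160*(-2) = 320)
-4269/4595 + 2141/s = -4269/4595 + 2141/320 = 1694363/294080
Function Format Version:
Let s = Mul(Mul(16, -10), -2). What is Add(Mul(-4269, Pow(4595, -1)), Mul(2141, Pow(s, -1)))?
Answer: Rational(1694363, 294080) ≈ 5.7616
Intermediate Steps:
s = 320 (s = Mul(-160, -2) = 320)
Add(Mul(-4269, Pow(4595, -1)), Mul(2141, Pow(s, -1))) = Add(Mul(-4269, Pow(4595, -1)), Mul(2141, Pow(320, -1))) = Add(Mul(-4269, Rational(1, 4595)), Mul(2141, Rational(1, 320))) = Add(Rational(-4269, 4595), Rational(2141, 320)) = Rational(1694363, 294080)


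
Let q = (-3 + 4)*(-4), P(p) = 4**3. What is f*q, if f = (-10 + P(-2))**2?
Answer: -11664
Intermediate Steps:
P(p) = 64
q = -4 (q = 1*(-4) = -4)
f = 2916 (f = (-10 + 64)**2 = 54**2 = 2916)
f*q = 2916*(-4) = -11664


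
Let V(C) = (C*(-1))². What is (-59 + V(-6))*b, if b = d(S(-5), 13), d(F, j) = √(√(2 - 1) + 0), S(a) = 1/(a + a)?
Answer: -23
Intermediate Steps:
S(a) = 1/(2*a)
d(F, j) = 1 (d(F, j) = √(√1 + 0) = √(1 + 0) = √1 = 1)
b = 1
V(C) = C² (V(C) = (-C)² = C²)
(-59 + V(-6))*b = (-59 + (-6)²)*1 = (-59 + 36)*1 = -23*1 = -23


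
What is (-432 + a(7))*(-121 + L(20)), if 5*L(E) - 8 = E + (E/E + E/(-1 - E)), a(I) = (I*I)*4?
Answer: 2859376/105 ≈ 27232.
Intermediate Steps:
a(I) = 4*I² (a(I) = I²*4 = 4*I²)
L(E) = 9/5 + E/5 + E/(5*(-1 - E)) (L(E) = 8/5 + (E + (E/E + E/(-1 - E)))/5 = 8/5 + (E + (1 + E/(-1 - E)))/5 = 8/5 + (1 + E + E/(-1 - E))/5 = 8/5 + (⅕ + E/5 + E/(5*(-1 - E))) = 9/5 + E/5 + E/(5*(-1 - E)))
(-432 + a(7))*(-121 + L(20)) = (-432 + 4*7²)*(-121 + (9 + 20² + 9*20)/(5*(1 + 20))) = (-432 + 4*49)*(-121 + (⅕)*(9 + 400 + 180)/21) = (-432 + 196)*(-121 + (⅕)*(1/21)*589) = -236*(-121 + 589/105) = -236*(-12116/105) = 2859376/105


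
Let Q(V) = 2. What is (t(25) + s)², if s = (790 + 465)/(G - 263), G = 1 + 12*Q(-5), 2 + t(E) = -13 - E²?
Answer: 23585280625/56644 ≈ 4.1638e+5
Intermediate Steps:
t(E) = -15 - E² (t(E) = -2 + (-13 - E²) = -15 - E²)
G = 25 (G = 1 + 12*2 = 1 + 24 = 25)
s = -1255/238 (s = (790 + 465)/(25 - 263) = 1255/(-238) = 1255*(-1/238) = -1255/238 ≈ -5.2731)
(t(25) + s)² = ((-15 - 1*25²) - 1255/238)² = ((-15 - 1*625) - 1255/238)² = ((-15 - 625) - 1255/238)² = (-640 - 1255/238)² = (-153575/238)² = 23585280625/56644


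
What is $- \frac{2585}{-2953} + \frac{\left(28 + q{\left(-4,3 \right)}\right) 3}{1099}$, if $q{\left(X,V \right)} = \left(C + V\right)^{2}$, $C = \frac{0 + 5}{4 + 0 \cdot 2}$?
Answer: $\frac{51983723}{51925552} \approx 1.0011$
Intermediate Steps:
$C = \frac{5}{4}$ ($C = \frac{5}{4 + 0} = \frac{5}{4} \approx 1.25$)
$q{\left(X,V \right)} = \left(\frac{5}{4} + V\right)^{2}$
$- \frac{2585}{-2953} + \frac{\left(28 + q{\left(-4,3 \right)}\right) 3}{1099} = - \frac{2585}{-2953} + \frac{\left(28 + \frac{\left(5 + 4 \cdot 3\right)^{2}}{16}\right) 3}{1099} = \left(-2585\right) \left(- \frac{1}{2953}\right) + \left(28 + \frac{\left(5 + 12\right)^{2}}{16}\right) 3 \cdot \frac{1}{1099} = \frac{2585}{2953} + \left(28 + \frac{17^{2}}{16}\right) 3 \cdot \frac{1}{1099} = \frac{2585}{2953} + \left(28 + \frac{1}{16} \cdot 289\right) 3 \cdot \frac{1}{1099} = \frac{2585}{2953} + \left(28 + \frac{289}{16}\right) 3 \cdot \frac{1}{1099} = \frac{2585}{2953} + \frac{737}{16} \cdot 3 \cdot \frac{1}{1099} = \frac{2585}{2953} + \frac{2211}{16} \cdot \frac{1}{1099} = \frac{2585}{2953} + \frac{2211}{17584} = \frac{51983723}{51925552}$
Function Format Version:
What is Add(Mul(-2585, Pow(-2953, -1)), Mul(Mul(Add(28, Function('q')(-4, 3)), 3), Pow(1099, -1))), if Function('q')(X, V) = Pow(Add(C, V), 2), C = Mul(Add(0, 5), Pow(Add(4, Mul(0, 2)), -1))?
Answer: Rational(51983723, 51925552) ≈ 1.0011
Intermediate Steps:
C = Rational(5, 4) (C = Mul(5, Pow(Add(4, 0), -1)) = Mul(5, Pow(4, -1)) = Mul(5, Rational(1, 4)) = Rational(5, 4) ≈ 1.2500)
Function('q')(X, V) = Pow(Add(Rational(5, 4), V), 2)
Add(Mul(-2585, Pow(-2953, -1)), Mul(Mul(Add(28, Function('q')(-4, 3)), 3), Pow(1099, -1))) = Add(Mul(-2585, Pow(-2953, -1)), Mul(Mul(Add(28, Mul(Rational(1, 16), Pow(Add(5, Mul(4, 3)), 2))), 3), Pow(1099, -1))) = Add(Mul(-2585, Rational(-1, 2953)), Mul(Mul(Add(28, Mul(Rational(1, 16), Pow(Add(5, 12), 2))), 3), Rational(1, 1099))) = Add(Rational(2585, 2953), Mul(Mul(Add(28, Mul(Rational(1, 16), Pow(17, 2))), 3), Rational(1, 1099))) = Add(Rational(2585, 2953), Mul(Mul(Add(28, Mul(Rational(1, 16), 289)), 3), Rational(1, 1099))) = Add(Rational(2585, 2953), Mul(Mul(Add(28, Rational(289, 16)), 3), Rational(1, 1099))) = Add(Rational(2585, 2953), Mul(Mul(Rational(737, 16), 3), Rational(1, 1099))) = Add(Rational(2585, 2953), Mul(Rational(2211, 16), Rational(1, 1099))) = Add(Rational(2585, 2953), Rational(2211, 17584)) = Rational(51983723, 51925552)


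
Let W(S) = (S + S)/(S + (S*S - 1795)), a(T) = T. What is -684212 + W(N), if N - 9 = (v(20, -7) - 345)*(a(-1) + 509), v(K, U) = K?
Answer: -18648110067245922/27254871395 ≈ -6.8421e+5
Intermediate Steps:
N = -165091 (N = 9 + (20 - 345)*(-1 + 509) = 9 - 325*508 = 9 - 165100 = -165091)
W(S) = 2*S/(-1795 + S + S**2) (W(S) = (2*S)/(S + (S**2 - 1795)) = (2*S)/(S + (-1795 + S**2)) = (2*S)/(-1795 + S + S**2) = 2*S/(-1795 + S + S**2))
-684212 + W(N) = -684212 + 2*(-165091)/(-1795 - 165091 + (-165091)**2) = -684212 + 2*(-165091)/(-1795 - 165091 + 27255038281) = -684212 + 2*(-165091)/27254871395 = -684212 + 2*(-165091)*(1/27254871395) = -684212 - 330182/27254871395 = -18648110067245922/27254871395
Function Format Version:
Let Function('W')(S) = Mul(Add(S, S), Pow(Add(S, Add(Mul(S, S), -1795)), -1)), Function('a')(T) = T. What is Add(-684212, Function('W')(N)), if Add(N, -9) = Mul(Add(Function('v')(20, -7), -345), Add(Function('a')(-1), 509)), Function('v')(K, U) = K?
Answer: Rational(-18648110067245922, 27254871395) ≈ -6.8421e+5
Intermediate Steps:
N = -165091 (N = Add(9, Mul(Add(20, -345), Add(-1, 509))) = Add(9, Mul(-325, 508)) = Add(9, -165100) = -165091)
Function('W')(S) = Mul(2, S, Pow(Add(-1795, S, Pow(S, 2)), -1)) (Function('W')(S) = Mul(Mul(2, S), Pow(Add(S, Add(Pow(S, 2), -1795)), -1)) = Mul(Mul(2, S), Pow(Add(S, Add(-1795, Pow(S, 2))), -1)) = Mul(Mul(2, S), Pow(Add(-1795, S, Pow(S, 2)), -1)) = Mul(2, S, Pow(Add(-1795, S, Pow(S, 2)), -1)))
Add(-684212, Function('W')(N)) = Add(-684212, Mul(2, -165091, Pow(Add(-1795, -165091, Pow(-165091, 2)), -1))) = Add(-684212, Mul(2, -165091, Pow(Add(-1795, -165091, 27255038281), -1))) = Add(-684212, Mul(2, -165091, Pow(27254871395, -1))) = Add(-684212, Mul(2, -165091, Rational(1, 27254871395))) = Add(-684212, Rational(-330182, 27254871395)) = Rational(-18648110067245922, 27254871395)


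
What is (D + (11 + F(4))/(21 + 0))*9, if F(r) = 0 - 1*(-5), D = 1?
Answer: 111/7 ≈ 15.857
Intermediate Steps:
F(r) = 5 (F(r) = 0 + 5 = 5)
(D + (11 + F(4))/(21 + 0))*9 = (1 + (11 + 5)/(21 + 0))*9 = (1 + 16/21)*9 = (37/21)*9 = 111/7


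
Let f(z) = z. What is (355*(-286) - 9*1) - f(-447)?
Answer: -101092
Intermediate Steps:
(355*(-286) - 9*1) - f(-447) = (355*(-286) - 9*1) - 1*(-447) = (-101530 - 9) + 447 = -101539 + 447 = -101092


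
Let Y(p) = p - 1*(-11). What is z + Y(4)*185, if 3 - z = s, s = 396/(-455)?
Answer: 1264386/455 ≈ 2778.9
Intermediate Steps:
Y(p) = 11 + p (Y(p) = p + 11 = 11 + p)
s = -396/455 (s = 396*(-1/455) = -396/455 ≈ -0.87033)
z = 1761/455 (z = 3 - 1*(-396/455) = 3 + 396/455 = 1761/455 ≈ 3.8703)
z + Y(4)*185 = 1761/455 + (11 + 4)*185 = 1761/455 + 15*185 = 1761/455 + 2775 = 1264386/455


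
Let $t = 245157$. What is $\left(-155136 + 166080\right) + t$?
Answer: $256101$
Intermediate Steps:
$\left(-155136 + 166080\right) + t = \left(-155136 + 166080\right) + 245157 = 10944 + 245157 = 256101$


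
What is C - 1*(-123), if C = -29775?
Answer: -29652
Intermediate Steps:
C - 1*(-123) = -29775 - 1*(-123) = -29775 + 123 = -29652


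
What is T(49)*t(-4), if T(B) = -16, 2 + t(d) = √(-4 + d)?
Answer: 32 - 32*I*√2 ≈ 32.0 - 45.255*I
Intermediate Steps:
t(d) = -2 + √(-4 + d)
T(49)*t(-4) = -16*(-2 + √(-4 - 4)) = -16*(-2 + √(-8)) = -16*(-2 + 2*I*√2) = 32 - 32*I*√2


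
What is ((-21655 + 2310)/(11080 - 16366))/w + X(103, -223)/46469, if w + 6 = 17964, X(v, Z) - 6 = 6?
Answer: 27918557/60426242964 ≈ 0.00046203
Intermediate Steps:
X(v, Z) = 12 (X(v, Z) = 6 + 6 = 12)
w = 17958 (w = -6 + 17964 = 17958)
((-21655 + 2310)/(11080 - 16366))/w + X(103, -223)/46469 = ((-21655 + 2310)/(11080 - 16366))/17958 + 12/46469 = -19345/(-5286)*(1/17958) + 12*(1/46469) = -19345*(-1/5286)*(1/17958) + 12/46469 = (19345/5286)*(1/17958) + 12/46469 = 265/1300356 + 12/46469 = 27918557/60426242964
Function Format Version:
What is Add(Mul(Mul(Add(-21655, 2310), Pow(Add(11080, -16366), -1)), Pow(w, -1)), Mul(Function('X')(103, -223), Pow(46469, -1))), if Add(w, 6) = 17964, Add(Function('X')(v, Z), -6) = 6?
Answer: Rational(27918557, 60426242964) ≈ 0.00046203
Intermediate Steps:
Function('X')(v, Z) = 12 (Function('X')(v, Z) = Add(6, 6) = 12)
w = 17958 (w = Add(-6, 17964) = 17958)
Add(Mul(Mul(Add(-21655, 2310), Pow(Add(11080, -16366), -1)), Pow(w, -1)), Mul(Function('X')(103, -223), Pow(46469, -1))) = Add(Mul(Mul(Add(-21655, 2310), Pow(Add(11080, -16366), -1)), Pow(17958, -1)), Mul(12, Pow(46469, -1))) = Add(Mul(Mul(-19345, Pow(-5286, -1)), Rational(1, 17958)), Mul(12, Rational(1, 46469))) = Add(Mul(Mul(-19345, Rational(-1, 5286)), Rational(1, 17958)), Rational(12, 46469)) = Add(Mul(Rational(19345, 5286), Rational(1, 17958)), Rational(12, 46469)) = Add(Rational(265, 1300356), Rational(12, 46469)) = Rational(27918557, 60426242964)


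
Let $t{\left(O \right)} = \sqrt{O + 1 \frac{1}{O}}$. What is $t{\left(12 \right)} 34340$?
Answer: $\frac{17170 \sqrt{435}}{3} \approx 1.1937 \cdot 10^{5}$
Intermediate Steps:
$t{\left(O \right)} = \sqrt{O + \frac{1}{O}}$
$t{\left(12 \right)} 34340 = \sqrt{12 + \frac{1}{12}} \cdot 34340 = \sqrt{\frac{145}{12}} \cdot 34340 = \frac{\sqrt{435}}{6} \cdot 34340 = \frac{17170 \sqrt{435}}{3}$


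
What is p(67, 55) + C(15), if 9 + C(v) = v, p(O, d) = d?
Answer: 61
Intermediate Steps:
C(v) = -9 + v
p(67, 55) + C(15) = 55 + (-9 + 15) = 55 + 6 = 61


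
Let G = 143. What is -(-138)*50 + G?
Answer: 7043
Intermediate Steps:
-(-138)*50 + G = -(-138)*50 + 143 = -138*(-50) + 143 = 6900 + 143 = 7043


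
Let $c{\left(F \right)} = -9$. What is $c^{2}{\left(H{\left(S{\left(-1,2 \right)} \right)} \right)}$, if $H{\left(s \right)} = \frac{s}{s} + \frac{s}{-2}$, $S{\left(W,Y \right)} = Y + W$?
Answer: $81$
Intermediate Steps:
$S{\left(W,Y \right)} = W + Y$
$H{\left(s \right)} = 1 - \frac{s}{2}$ ($H{\left(s \right)} = 1 + s \left(- \frac{1}{2}\right) = 1 - \frac{s}{2}$)
$c^{2}{\left(H{\left(S{\left(-1,2 \right)} \right)} \right)} = \left(-9\right)^{2} = 81$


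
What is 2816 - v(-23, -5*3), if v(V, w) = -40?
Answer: 2856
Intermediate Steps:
2816 - v(-23, -5*3) = 2816 - 1*(-40) = 2816 + 40 = 2856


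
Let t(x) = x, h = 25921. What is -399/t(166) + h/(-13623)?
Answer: -9738463/2261418 ≈ -4.3064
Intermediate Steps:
-399/t(166) + h/(-13623) = -399/166 + 25921/(-13623) = -399*1/166 + 25921*(-1/13623) = -399/166 - 25921/13623 = -9738463/2261418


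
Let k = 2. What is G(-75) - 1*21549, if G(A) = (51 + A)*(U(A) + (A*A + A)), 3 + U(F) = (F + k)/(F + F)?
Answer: -3867217/25 ≈ -1.5469e+5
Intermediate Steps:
U(F) = -3 + (2 + F)/(2*F) (U(F) = -3 + (F + 2)/(F + F) = -3 + (2 + F)/((2*F)) = -3 + (2 + F)*(1/(2*F)) = -3 + (2 + F)/(2*F))
G(A) = (51 + A)*(-5/2 + A + 1/A + A²) (G(A) = (51 + A)*((-5/2 + 1/A) + (A*A + A)) = (51 + A)*((-5/2 + 1/A) + (A² + A)) = (51 + A)*((-5/2 + 1/A) + (A + A²)) = (51 + A)*(-5/2 + A + 1/A + A²))
G(-75) - 1*21549 = (-253/2 + (-75)³ + 51/(-75) + 52*(-75)² + (97/2)*(-75)) - 1*21549 = (-253/2 - 421875 + 51*(-1/75) + 52*5625 - 7275/2) - 21549 = (-253/2 - 421875 - 17/25 + 292500 - 7275/2) - 21549 = -3328492/25 - 21549 = -3867217/25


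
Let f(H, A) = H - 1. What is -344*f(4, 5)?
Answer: -1032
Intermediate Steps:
f(H, A) = -1 + H
-344*f(4, 5) = -344*(-1 + 4) = -344*3 = -1032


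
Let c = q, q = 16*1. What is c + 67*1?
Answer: 83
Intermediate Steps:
q = 16
c = 16
c + 67*1 = 16 + 67*1 = 16 + 67 = 83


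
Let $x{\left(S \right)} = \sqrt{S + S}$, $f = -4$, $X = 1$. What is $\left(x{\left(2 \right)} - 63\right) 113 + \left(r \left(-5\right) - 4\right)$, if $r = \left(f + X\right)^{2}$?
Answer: $-6942$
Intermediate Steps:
$x{\left(S \right)} = \sqrt{2} \sqrt{S}$ ($x{\left(S \right)} = \sqrt{2 S} = \sqrt{2} \sqrt{S}$)
$r = 9$ ($r = \left(-4 + 1\right)^{2} = \left(-3\right)^{2} = 9$)
$\left(x{\left(2 \right)} - 63\right) 113 + \left(r \left(-5\right) - 4\right) = \left(\sqrt{2} \sqrt{2} - 63\right) 113 + \left(9 \left(-5\right) - 4\right) = \left(2 - 63\right) 113 - 49 = \left(-61\right) 113 - 49 = -6893 - 49 = -6942$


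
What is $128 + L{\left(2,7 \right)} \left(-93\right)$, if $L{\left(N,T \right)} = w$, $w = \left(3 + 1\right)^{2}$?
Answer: $-1360$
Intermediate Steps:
$w = 16$ ($w = 4^{2} = 16$)
$L{\left(N,T \right)} = 16$
$128 + L{\left(2,7 \right)} \left(-93\right) = 128 + 16 \left(-93\right) = 128 - 1488 = -1360$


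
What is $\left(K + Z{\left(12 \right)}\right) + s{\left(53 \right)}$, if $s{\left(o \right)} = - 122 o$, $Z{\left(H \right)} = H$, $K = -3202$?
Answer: $-9656$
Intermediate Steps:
$\left(K + Z{\left(12 \right)}\right) + s{\left(53 \right)} = \left(-3202 + 12\right) - 6466 = -3190 - 6466 = -9656$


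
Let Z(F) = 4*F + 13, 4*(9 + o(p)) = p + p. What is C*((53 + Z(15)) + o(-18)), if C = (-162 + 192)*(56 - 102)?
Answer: -149040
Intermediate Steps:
o(p) = -9 + p/2 (o(p) = -9 + (p + p)/4 = -9 + (2*p)/4 = -9 + p/2)
Z(F) = 13 + 4*F
C = -1380 (C = 30*(-46) = -1380)
C*((53 + Z(15)) + o(-18)) = -1380*((53 + (13 + 4*15)) + (-9 + (½)*(-18))) = -1380*((53 + (13 + 60)) + (-9 - 9)) = -1380*((53 + 73) - 18) = -1380*(126 - 18) = -1380*108 = -149040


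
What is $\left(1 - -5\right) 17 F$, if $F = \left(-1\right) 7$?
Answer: $-714$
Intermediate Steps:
$F = -7$
$\left(1 - -5\right) 17 F = \left(1 - -5\right) 17 \left(-7\right) = \left(1 + 5\right) 17 \left(-7\right) = 6 \cdot 17 \left(-7\right) = 102 \left(-7\right) = -714$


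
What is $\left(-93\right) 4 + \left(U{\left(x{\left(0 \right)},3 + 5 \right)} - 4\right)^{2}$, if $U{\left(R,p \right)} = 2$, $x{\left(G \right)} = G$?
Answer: $-368$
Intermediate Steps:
$\left(-93\right) 4 + \left(U{\left(x{\left(0 \right)},3 + 5 \right)} - 4\right)^{2} = \left(-93\right) 4 + \left(2 - 4\right)^{2} = -372 + \left(-2\right)^{2} = -372 + 4 = -368$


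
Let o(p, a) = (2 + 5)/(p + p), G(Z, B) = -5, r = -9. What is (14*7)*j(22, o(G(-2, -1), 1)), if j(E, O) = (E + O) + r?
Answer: 6027/5 ≈ 1205.4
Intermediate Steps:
o(p, a) = 7/(2*p) (o(p, a) = 7/((2*p)) = 7*(1/(2*p)) = 7/(2*p))
j(E, O) = -9 + E + O (j(E, O) = (E + O) - 9 = -9 + E + O)
(14*7)*j(22, o(G(-2, -1), 1)) = (14*7)*(-9 + 22 + (7/2)/(-5)) = 98*(-9 + 22 + (7/2)*(-⅕)) = 98*(-9 + 22 - 7/10) = 98*(123/10) = 6027/5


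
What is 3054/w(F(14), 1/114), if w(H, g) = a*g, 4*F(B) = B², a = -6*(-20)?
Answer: 29013/10 ≈ 2901.3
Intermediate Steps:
a = 120
F(B) = B²/4
w(H, g) = 120*g
3054/w(F(14), 1/114) = 3054/((120/114)) = 3054/((120*(1/114))) = 3054/(20/19) = 3054*(19/20) = 29013/10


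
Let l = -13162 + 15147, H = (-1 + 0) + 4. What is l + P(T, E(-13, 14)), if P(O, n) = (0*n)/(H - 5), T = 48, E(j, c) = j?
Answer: 1985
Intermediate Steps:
H = 3 (H = -1 + 4 = 3)
l = 1985
P(O, n) = 0 (P(O, n) = (0*n)/(3 - 5) = 0/(-2) = 0*(-½) = 0)
l + P(T, E(-13, 14)) = 1985 + 0 = 1985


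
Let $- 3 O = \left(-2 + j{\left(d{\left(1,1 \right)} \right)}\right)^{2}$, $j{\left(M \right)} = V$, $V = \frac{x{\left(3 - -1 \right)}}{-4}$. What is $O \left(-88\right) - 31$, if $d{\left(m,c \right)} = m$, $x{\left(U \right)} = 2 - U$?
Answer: $35$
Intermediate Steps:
$V = \frac{1}{2}$ ($V = \frac{2 - \left(3 - -1\right)}{-4} = \left(2 - \left(3 + 1\right)\right) \left(- \frac{1}{4}\right) = \left(2 - 4\right) \left(- \frac{1}{4}\right) = \left(-2\right) \left(- \frac{1}{4}\right) = \frac{1}{2} \approx 0.5$)
$j{\left(M \right)} = \frac{1}{2}$
$O = - \frac{3}{4}$ ($O = - \frac{\left(-2 + \frac{1}{2}\right)^{2}}{3} = - \frac{\left(- \frac{3}{2}\right)^{2}}{3} = \left(- \frac{1}{3}\right) \frac{9}{4} = - \frac{3}{4} \approx -0.75$)
$O \left(-88\right) - 31 = \left(- \frac{3}{4}\right) \left(-88\right) - 31 = 66 - 31 = 35$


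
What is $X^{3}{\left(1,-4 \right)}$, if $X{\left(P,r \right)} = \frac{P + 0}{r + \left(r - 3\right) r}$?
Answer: $\frac{1}{13824} \approx 7.2338 \cdot 10^{-5}$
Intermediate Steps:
$X{\left(P,r \right)} = \frac{P}{r + r \left(-3 + r\right)}$ ($X{\left(P,r \right)} = \frac{P}{r + \left(-3 + r\right) r} = \frac{P}{r + r \left(-3 + r\right)}$)
$X^{3}{\left(1,-4 \right)} = \left(1 \frac{1}{-4} \frac{1}{-2 - 4}\right)^{3} = \left(1 \left(- \frac{1}{4}\right) \frac{1}{-6}\right)^{3} = \left(1 \left(- \frac{1}{4}\right) \left(- \frac{1}{6}\right)\right)^{3} = \left(\frac{1}{24}\right)^{3} = \frac{1}{13824}$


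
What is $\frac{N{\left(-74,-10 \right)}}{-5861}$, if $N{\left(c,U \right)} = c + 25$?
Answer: $\frac{49}{5861} \approx 0.0083603$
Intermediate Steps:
$N{\left(c,U \right)} = 25 + c$
$\frac{N{\left(-74,-10 \right)}}{-5861} = \frac{25 - 74}{-5861} = \left(-49\right) \left(- \frac{1}{5861}\right) = \frac{49}{5861}$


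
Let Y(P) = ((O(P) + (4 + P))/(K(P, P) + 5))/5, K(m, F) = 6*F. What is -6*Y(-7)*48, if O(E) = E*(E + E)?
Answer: 5472/37 ≈ 147.89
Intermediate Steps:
O(E) = 2*E² (O(E) = E*(2*E) = 2*E²)
Y(P) = (4 + P + 2*P²)/(5*(5 + 6*P)) (Y(P) = ((2*P² + (4 + P))/(6*P + 5))/5 = ((4 + P + 2*P²)/(5 + 6*P))*(⅕) = (4 + P + 2*P²)/(5*(5 + 6*P)))
-6*Y(-7)*48 = -6*(4 - 7 + 2*(-7)²)/(5*(5 + 6*(-7)))*48 = -6*(4 - 7 + 2*49)/(5*(5 - 42))*48 = -6*(4 - 7 + 98)/(5*(-37))*48 = -6*(-1)*95/(5*37)*48 = -6*(-19/37)*48 = (114/37)*48 = 5472/37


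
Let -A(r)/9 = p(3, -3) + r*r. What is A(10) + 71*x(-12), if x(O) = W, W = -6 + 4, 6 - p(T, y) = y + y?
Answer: -1150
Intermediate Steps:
p(T, y) = 6 - 2*y (p(T, y) = 6 - (y + y) = 6 - 2*y)
W = -2
x(O) = -2
A(r) = -108 - 9*r² (A(r) = -9*((6 - 2*(-3)) + r*r) = -9*((6 + 6) + r²) = -9*(12 + r²) = -108 - 9*r²)
A(10) + 71*x(-12) = (-108 - 9*10²) + 71*(-2) = (-108 - 9*100) - 142 = (-108 - 900) - 142 = -1008 - 142 = -1150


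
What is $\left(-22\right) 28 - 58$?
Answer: $-674$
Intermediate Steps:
$\left(-22\right) 28 - 58 = -616 - 58 = -674$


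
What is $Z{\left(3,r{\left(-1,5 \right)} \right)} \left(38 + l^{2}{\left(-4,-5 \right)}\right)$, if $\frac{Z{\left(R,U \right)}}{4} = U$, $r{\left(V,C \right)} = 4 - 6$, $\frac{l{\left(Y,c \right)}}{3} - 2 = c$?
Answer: $-952$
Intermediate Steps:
$l{\left(Y,c \right)} = 6 + 3 c$
$r{\left(V,C \right)} = -2$ ($r{\left(V,C \right)} = 4 - 6 = -2$)
$Z{\left(R,U \right)} = 4 U$
$Z{\left(3,r{\left(-1,5 \right)} \right)} \left(38 + l^{2}{\left(-4,-5 \right)}\right) = 4 \left(-2\right) \left(38 + \left(6 + 3 \left(-5\right)\right)^{2}\right) = - 8 \left(38 + \left(6 - 15\right)^{2}\right) = - 8 \left(38 + \left(-9\right)^{2}\right) = - 8 \left(38 + 81\right) = \left(-8\right) 119 = -952$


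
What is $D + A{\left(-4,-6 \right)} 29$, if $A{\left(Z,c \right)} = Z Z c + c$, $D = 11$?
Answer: $-2947$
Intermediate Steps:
$A{\left(Z,c \right)} = c + c Z^{2}$ ($A{\left(Z,c \right)} = Z^{2} c + c = c Z^{2} + c = c + c Z^{2}$)
$D + A{\left(-4,-6 \right)} 29 = 11 + - 6 \left(1 + \left(-4\right)^{2}\right) 29 = 11 + - 6 \left(1 + 16\right) 29 = 11 + \left(-6\right) 17 \cdot 29 = 11 - 2958 = -2947$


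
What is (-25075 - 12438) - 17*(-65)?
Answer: -36408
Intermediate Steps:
(-25075 - 12438) - 17*(-65) = -37513 + 1105 = -36408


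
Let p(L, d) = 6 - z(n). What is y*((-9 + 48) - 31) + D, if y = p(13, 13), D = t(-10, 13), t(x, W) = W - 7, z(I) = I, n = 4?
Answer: 22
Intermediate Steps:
t(x, W) = -7 + W
D = 6 (D = -7 + 13 = 6)
p(L, d) = 2 (p(L, d) = 6 - 1*4 = 6 - 4 = 2)
y = 2
y*((-9 + 48) - 31) + D = 2*((-9 + 48) - 31) + 6 = 2*(39 - 31) + 6 = 2*8 + 6 = 16 + 6 = 22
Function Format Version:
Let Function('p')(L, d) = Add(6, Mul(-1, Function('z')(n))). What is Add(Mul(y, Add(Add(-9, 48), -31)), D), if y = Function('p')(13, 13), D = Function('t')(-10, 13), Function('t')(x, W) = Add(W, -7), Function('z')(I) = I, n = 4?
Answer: 22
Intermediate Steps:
Function('t')(x, W) = Add(-7, W)
D = 6 (D = Add(-7, 13) = 6)
Function('p')(L, d) = 2 (Function('p')(L, d) = Add(6, Mul(-1, 4)) = Add(6, -4) = 2)
y = 2
Add(Mul(y, Add(Add(-9, 48), -31)), D) = Add(Mul(2, Add(Add(-9, 48), -31)), 6) = Add(Mul(2, Add(39, -31)), 6) = Add(Mul(2, 8), 6) = Add(16, 6) = 22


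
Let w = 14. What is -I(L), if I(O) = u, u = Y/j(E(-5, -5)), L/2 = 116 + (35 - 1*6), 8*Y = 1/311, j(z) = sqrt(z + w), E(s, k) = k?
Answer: -1/7464 ≈ -0.00013398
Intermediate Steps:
j(z) = sqrt(14 + z) (j(z) = sqrt(z + 14) = sqrt(14 + z))
Y = 1/2488 (Y = (1/8)/311 = (1/8)*(1/311) = 1/2488 ≈ 0.00040193)
L = 290 (L = 2*(116 + (35 - 1*6)) = 2*(116 + (35 - 6)) = 2*(116 + 29) = 2*145 = 290)
u = 1/7464 (u = 1/(2488*(sqrt(14 - 5))) = 1/(2488*(sqrt(9))) = (1/2488)/3 = (1/2488)*(1/3) = 1/7464 ≈ 0.00013398)
I(O) = 1/7464
-I(L) = -1*1/7464 = -1/7464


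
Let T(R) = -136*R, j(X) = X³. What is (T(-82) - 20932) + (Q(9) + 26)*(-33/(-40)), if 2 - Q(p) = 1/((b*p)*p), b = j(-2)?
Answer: -16859921/1728 ≈ -9756.9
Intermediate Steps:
b = -8 (b = (-2)³ = -8)
Q(p) = 2 + 1/(8*p²) (Q(p) = 2 - 1/((-8*p)*p) = 2 - 1/((-8*p²)) = 2 - (-1)/(8*p²) = 2 + 1/(8*p²))
(T(-82) - 20932) + (Q(9) + 26)*(-33/(-40)) = (-136*(-82) - 20932) + ((2 + (⅛)/9²) + 26)*(-33/(-40)) = (11152 - 20932) + ((2 + (⅛)*(1/81)) + 26)*(-33*(-1/40)) = -9780 + ((2 + 1/648) + 26)*(33/40) = -9780 + (1297/648 + 26)*(33/40) = -9780 + (18145/648)*(33/40) = -9780 + 39919/1728 = -16859921/1728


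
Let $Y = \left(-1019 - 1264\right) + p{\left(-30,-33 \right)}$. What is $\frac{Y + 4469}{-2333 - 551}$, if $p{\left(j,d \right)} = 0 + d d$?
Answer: $- \frac{3275}{2884} \approx -1.1356$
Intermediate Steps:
$p{\left(j,d \right)} = d^{2}$ ($p{\left(j,d \right)} = 0 + d^{2} = d^{2}$)
$Y = -1194$ ($Y = \left(-1019 - 1264\right) + \left(-33\right)^{2} = -2283 + 1089 = -1194$)
$\frac{Y + 4469}{-2333 - 551} = \frac{-1194 + 4469}{-2333 - 551} = \frac{3275}{-2884} = 3275 \left(- \frac{1}{2884}\right) = - \frac{3275}{2884}$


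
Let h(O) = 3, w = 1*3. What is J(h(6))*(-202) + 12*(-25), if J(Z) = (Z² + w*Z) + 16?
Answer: -7168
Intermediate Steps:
w = 3
J(Z) = 16 + Z² + 3*Z (J(Z) = (Z² + 3*Z) + 16 = 16 + Z² + 3*Z)
J(h(6))*(-202) + 12*(-25) = (16 + 3² + 3*3)*(-202) + 12*(-25) = (16 + 9 + 9)*(-202) - 300 = 34*(-202) - 300 = -6868 - 300 = -7168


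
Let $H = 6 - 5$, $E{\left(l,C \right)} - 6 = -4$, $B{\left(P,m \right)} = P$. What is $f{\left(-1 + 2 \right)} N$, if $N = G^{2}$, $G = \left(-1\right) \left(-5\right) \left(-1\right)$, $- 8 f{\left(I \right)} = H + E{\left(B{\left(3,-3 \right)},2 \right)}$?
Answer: $- \frac{75}{8} \approx -9.375$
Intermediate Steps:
$E{\left(l,C \right)} = 2$ ($E{\left(l,C \right)} = 6 - 4 = 2$)
$H = 1$
$f{\left(I \right)} = - \frac{3}{8}$ ($f{\left(I \right)} = - \frac{1 + 2}{8} = \left(- \frac{1}{8}\right) 3 = - \frac{3}{8}$)
$G = -5$ ($G = 5 \left(-1\right) = -5$)
$N = 25$ ($N = \left(-5\right)^{2} = 25$)
$f{\left(-1 + 2 \right)} N = \left(- \frac{3}{8}\right) 25 = - \frac{75}{8}$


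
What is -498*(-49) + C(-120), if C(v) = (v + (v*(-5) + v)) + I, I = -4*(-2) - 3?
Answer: 24767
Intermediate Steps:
I = 5 (I = 8 - 3 = 5)
C(v) = 5 - 3*v (C(v) = (v + (v*(-5) + v)) + 5 = (v + (-5*v + v)) + 5 = (v - 4*v) + 5 = -3*v + 5 = 5 - 3*v)
-498*(-49) + C(-120) = -498*(-49) + (5 - 3*(-120)) = 24402 + (5 + 360) = 24402 + 365 = 24767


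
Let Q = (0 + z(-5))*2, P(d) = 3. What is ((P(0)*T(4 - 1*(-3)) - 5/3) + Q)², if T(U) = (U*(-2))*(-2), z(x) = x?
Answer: 47089/9 ≈ 5232.1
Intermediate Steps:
Q = -10 (Q = (0 - 5)*2 = -5*2 = -10)
T(U) = 4*U (T(U) = -2*U*(-2) = 4*U)
((P(0)*T(4 - 1*(-3)) - 5/3) + Q)² = ((3*(4*(4 - 1*(-3))) - 5/3) - 10)² = ((3*(4*(4 + 3)) - 5*⅓) - 10)² = ((3*(4*7) - 5/3) - 10)² = ((3*28 - 5/3) - 10)² = ((84 - 5/3) - 10)² = (247/3 - 10)² = (217/3)² = 47089/9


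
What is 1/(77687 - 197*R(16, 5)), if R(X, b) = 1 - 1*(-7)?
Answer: 1/76111 ≈ 1.3139e-5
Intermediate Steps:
R(X, b) = 8 (R(X, b) = 1 + 7 = 8)
1/(77687 - 197*R(16, 5)) = 1/(77687 - 197*8) = 1/(77687 - 1576) = 1/76111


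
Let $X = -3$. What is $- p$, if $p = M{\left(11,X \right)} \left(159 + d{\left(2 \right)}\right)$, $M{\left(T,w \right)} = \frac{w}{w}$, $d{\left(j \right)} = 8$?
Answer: $-167$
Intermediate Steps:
$M{\left(T,w \right)} = 1$
$p = 167$ ($p = 1 \left(159 + 8\right) = 1 \cdot 167 = 167$)
$- p = \left(-1\right) 167 = -167$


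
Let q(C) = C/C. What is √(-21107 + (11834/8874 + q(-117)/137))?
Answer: I*√866515632910097/202623 ≈ 145.28*I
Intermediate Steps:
q(C) = 1
√(-21107 + (11834/8874 + q(-117)/137)) = √(-21107 + (11834/8874 + 1/137)) = √(-21107 + (11834*(1/8874) + 1*(1/137))) = √(-21107 + (5917/4437 + 1/137)) = √(-21107 + 815066/607869) = √(-12829475917/607869) = I*√866515632910097/202623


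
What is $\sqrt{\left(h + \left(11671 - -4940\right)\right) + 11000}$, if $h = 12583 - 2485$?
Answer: $\sqrt{37709} \approx 194.19$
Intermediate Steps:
$h = 10098$ ($h = 12583 - 2485 = 10098$)
$\sqrt{\left(h + \left(11671 - -4940\right)\right) + 11000} = \sqrt{\left(10098 + \left(11671 - -4940\right)\right) + 11000} = \sqrt{\left(10098 + \left(11671 + 4940\right)\right) + 11000} = \sqrt{\left(10098 + 16611\right) + 11000} = \sqrt{26709 + 11000} = \sqrt{37709}$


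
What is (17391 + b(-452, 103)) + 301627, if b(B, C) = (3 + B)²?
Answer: 520619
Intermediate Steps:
(17391 + b(-452, 103)) + 301627 = (17391 + (3 - 452)²) + 301627 = (17391 + (-449)²) + 301627 = (17391 + 201601) + 301627 = 218992 + 301627 = 520619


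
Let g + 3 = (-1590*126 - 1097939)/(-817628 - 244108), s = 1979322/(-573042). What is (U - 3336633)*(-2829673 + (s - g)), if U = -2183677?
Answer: 791993698243056652649375/50701610076 ≈ 1.5621e+13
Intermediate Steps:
s = -329887/95507 (s = 1979322*(-1/573042) = -329887/95507 ≈ -3.4541)
g = -1886929/1061736 (g = -3 + (-1590*126 - 1097939)/(-817628 - 244108) = -3 + (-200340 - 1097939)/(-1061736) = -3 - 1298279*(-1/1061736) = -3 + 1298279/1061736 = -1886929/1061736 ≈ -1.7772)
(U - 3336633)*(-2829673 + (s - g)) = (-2183677 - 3336633)*(-2829673 + (-329887/95507 - 1*(-1886929/1061736))) = -5520310*(-2829673 + (-329887/95507 + 1886929/1061736)) = -5520310*(-2829673 - 170037975829/101403220152) = -5520310*(-286938124215146125/101403220152) = 791993698243056652649375/50701610076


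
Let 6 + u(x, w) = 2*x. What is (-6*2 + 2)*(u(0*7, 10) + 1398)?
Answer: -13920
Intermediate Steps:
u(x, w) = -6 + 2*x
(-6*2 + 2)*(u(0*7, 10) + 1398) = (-6*2 + 2)*((-6 + 2*(0*7)) + 1398) = (-12 + 2)*((-6 + 2*0) + 1398) = -10*((-6 + 0) + 1398) = -10*(-6 + 1398) = -10*1392 = -13920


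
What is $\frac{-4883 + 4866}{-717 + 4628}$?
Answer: $- \frac{17}{3911} \approx -0.0043467$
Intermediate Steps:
$\frac{-4883 + 4866}{-717 + 4628} = - \frac{17}{3911}$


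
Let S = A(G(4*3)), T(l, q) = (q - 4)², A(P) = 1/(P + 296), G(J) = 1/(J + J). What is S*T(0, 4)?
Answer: 0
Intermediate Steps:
G(J) = 1/(2*J)
A(P) = 1/(296 + P)
T(l, q) = (-4 + q)²
S = 24/7105 (S = 1/(296 + 1/(2*((4*3)))) = 1/(296 + (½)/12) = 1/(296 + (½)*(1/12)) = 1/(296 + 1/24) = 1/(7105/24) = 24/7105 ≈ 0.0033779)
S*T(0, 4) = 24*(-4 + 4)²/7105 = (24/7105)*0² = (24/7105)*0 = 0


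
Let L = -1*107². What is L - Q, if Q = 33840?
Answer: -45289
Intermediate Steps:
L = -11449 (L = -1*11449 = -11449)
L - Q = -11449 - 1*33840 = -11449 - 33840 = -45289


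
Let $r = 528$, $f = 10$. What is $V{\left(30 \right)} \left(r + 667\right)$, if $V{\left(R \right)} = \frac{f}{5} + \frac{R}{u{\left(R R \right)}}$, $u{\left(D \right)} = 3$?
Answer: $14340$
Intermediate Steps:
$V{\left(R \right)} = 2 + \frac{R}{3}$ ($V{\left(R \right)} = \frac{10}{5} + \frac{R}{3} = 10 \cdot \frac{1}{5} + R \frac{1}{3} = 2 + \frac{R}{3}$)
$V{\left(30 \right)} \left(r + 667\right) = \left(2 + \frac{1}{3} \cdot 30\right) \left(528 + 667\right) = \left(2 + 10\right) 1195 = 12 \cdot 1195 = 14340$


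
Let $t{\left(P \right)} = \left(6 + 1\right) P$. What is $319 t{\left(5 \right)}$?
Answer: $11165$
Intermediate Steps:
$t{\left(P \right)} = 7 P$
$319 t{\left(5 \right)} = 319 \cdot 7 \cdot 5 = 319 \cdot 35 = 11165$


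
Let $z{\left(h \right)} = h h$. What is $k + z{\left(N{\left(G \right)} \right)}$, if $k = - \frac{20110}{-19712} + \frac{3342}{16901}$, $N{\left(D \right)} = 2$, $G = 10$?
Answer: $\frac{869183331}{166576256} \approx 5.2179$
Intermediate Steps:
$k = \frac{202878307}{166576256}$ ($k = \left(-20110\right) \left(- \frac{1}{19712}\right) + 3342 \cdot \frac{1}{16901} = \frac{10055}{9856} + \frac{3342}{16901} = \frac{202878307}{166576256} \approx 1.2179$)
$z{\left(h \right)} = h^{2}$
$k + z{\left(N{\left(G \right)} \right)} = \frac{202878307}{166576256} + 2^{2} = \frac{202878307}{166576256} + 4 = \frac{869183331}{166576256}$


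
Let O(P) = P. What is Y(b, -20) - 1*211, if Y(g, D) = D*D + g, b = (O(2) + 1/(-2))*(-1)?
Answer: 375/2 ≈ 187.50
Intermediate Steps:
b = -3/2 (b = (2 + 1/(-2))*(-1) = (2 - 1/2)*(-1) = (3/2)*(-1) = -3/2 ≈ -1.5000)
Y(g, D) = g + D**2 (Y(g, D) = D**2 + g = g + D**2)
Y(b, -20) - 1*211 = (-3/2 + (-20)**2) - 1*211 = (-3/2 + 400) - 211 = 797/2 - 211 = 375/2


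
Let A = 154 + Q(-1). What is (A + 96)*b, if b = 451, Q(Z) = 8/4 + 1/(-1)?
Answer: 113201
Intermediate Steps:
Q(Z) = 1 (Q(Z) = 8*(1/4) + 1*(-1) = 2 - 1 = 1)
A = 155 (A = 154 + 1 = 155)
(A + 96)*b = (155 + 96)*451 = 251*451 = 113201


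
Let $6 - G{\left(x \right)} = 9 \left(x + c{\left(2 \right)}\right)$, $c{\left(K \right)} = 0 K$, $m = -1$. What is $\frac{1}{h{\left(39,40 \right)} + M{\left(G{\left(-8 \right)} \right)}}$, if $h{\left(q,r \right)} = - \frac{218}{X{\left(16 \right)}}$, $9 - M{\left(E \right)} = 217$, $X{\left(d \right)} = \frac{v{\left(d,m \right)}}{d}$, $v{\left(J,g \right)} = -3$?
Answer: $\frac{3}{2864} \approx 0.0010475$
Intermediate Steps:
$c{\left(K \right)} = 0$
$X{\left(d \right)} = - \frac{3}{d}$
$G{\left(x \right)} = 6 - 9 x$ ($G{\left(x \right)} = 6 - 9 \left(x + 0\right) = 6 - 9 x$)
$M{\left(E \right)} = -208$ ($M{\left(E \right)} = 9 - 217 = -208$)
$h{\left(q,r \right)} = \frac{3488}{3}$ ($h{\left(q,r \right)} = - \frac{218}{\left(-3\right) \frac{1}{16}} = - \frac{218}{- \frac{3}{16}} = \left(-218\right) \left(- \frac{16}{3}\right) = \frac{3488}{3}$)
$\frac{1}{h{\left(39,40 \right)} + M{\left(G{\left(-8 \right)} \right)}} = \frac{1}{\frac{3488}{3} - 208} = \frac{1}{\frac{2864}{3}} = \frac{3}{2864}$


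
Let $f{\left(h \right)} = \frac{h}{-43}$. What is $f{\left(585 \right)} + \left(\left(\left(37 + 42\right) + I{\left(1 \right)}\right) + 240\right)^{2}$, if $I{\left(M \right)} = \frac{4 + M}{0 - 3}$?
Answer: $\frac{38965807}{387} \approx 1.0069 \cdot 10^{5}$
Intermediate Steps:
$I{\left(M \right)} = - \frac{4}{3} - \frac{M}{3}$ ($I{\left(M \right)} = \frac{4 + M}{-3} = \left(4 + M\right) \left(- \frac{1}{3}\right) = - \frac{4}{3} - \frac{M}{3}$)
$f{\left(h \right)} = - \frac{h}{43}$
$f{\left(585 \right)} + \left(\left(\left(37 + 42\right) + I{\left(1 \right)}\right) + 240\right)^{2} = \left(- \frac{1}{43}\right) 585 + \left(\left(\left(37 + 42\right) - \frac{5}{3}\right) + 240\right)^{2} = - \frac{585}{43} + \left(\left(79 - \frac{5}{3}\right) + 240\right)^{2} = - \frac{585}{43} + \left(\frac{232}{3} + 240\right)^{2} = - \frac{585}{43} + \left(\frac{952}{3}\right)^{2} = - \frac{585}{43} + \frac{906304}{9} = \frac{38965807}{387}$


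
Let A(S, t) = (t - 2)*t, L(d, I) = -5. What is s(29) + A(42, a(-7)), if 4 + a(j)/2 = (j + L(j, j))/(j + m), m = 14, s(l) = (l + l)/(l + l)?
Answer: 7569/49 ≈ 154.47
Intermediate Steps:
s(l) = 1 (s(l) = (2*l)/((2*l)) = (2*l)*(1/(2*l)) = 1)
a(j) = -8 + 2*(-5 + j)/(14 + j) (a(j) = -8 + 2*((j - 5)/(j + 14)) = -8 + 2*((-5 + j)/(14 + j)) = -8 + 2*(-5 + j)/(14 + j))
A(S, t) = t*(-2 + t) (A(S, t) = (-2 + t)*t = t*(-2 + t))
s(29) + A(42, a(-7)) = 1 + (2*(-61 - 3*(-7))/(14 - 7))*(-2 + 2*(-61 - 3*(-7))/(14 - 7)) = 1 + (2*(-61 + 21)/7)*(-2 + 2*(-61 + 21)/7) = 1 + (2*(⅐)*(-40))*(-2 + 2*(⅐)*(-40)) = 1 - 80*(-2 - 80/7)/7 = 1 - 80/7*(-94/7) = 1 + 7520/49 = 7569/49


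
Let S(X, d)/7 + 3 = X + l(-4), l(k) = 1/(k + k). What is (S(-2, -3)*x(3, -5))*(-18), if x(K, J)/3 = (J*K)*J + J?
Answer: 271215/2 ≈ 1.3561e+5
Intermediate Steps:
x(K, J) = 3*J + 3*K*J² (x(K, J) = 3*((J*K)*J + J) = 3*(K*J² + J) = 3*(J + K*J²) = 3*J + 3*K*J²)
l(k) = 1/(2*k)
S(X, d) = -175/8 + 7*X (S(X, d) = -21 + 7*(X + (½)/(-4)) = -21 + 7*(X + (½)*(-¼)) = -21 + 7*(X - ⅛) = -21 + 7*(-⅛ + X) = -21 + (-7/8 + 7*X) = -175/8 + 7*X)
(S(-2, -3)*x(3, -5))*(-18) = ((-175/8 + 7*(-2))*(3*(-5)*(1 - 5*3)))*(-18) = ((-175/8 - 14)*(3*(-5)*(1 - 15)))*(-18) = -861*(-5)*(-14)/8*(-18) = -287/8*210*(-18) = -30135/4*(-18) = 271215/2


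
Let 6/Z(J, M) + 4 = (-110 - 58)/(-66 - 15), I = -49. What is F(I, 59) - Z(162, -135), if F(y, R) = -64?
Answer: -1583/26 ≈ -60.885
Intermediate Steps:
Z(J, M) = -81/26 (Z(J, M) = 6/(-4 + (-110 - 58)/(-66 - 15)) = 6/(-4 - 168/(-81)) = 6/(-4 - 168*(-1/81)) = 6/(-4 + 56/27) = 6/(-52/27) = 6*(-27/52) = -81/26)
F(I, 59) - Z(162, -135) = -64 - 1*(-81/26) = -64 + 81/26 = -1583/26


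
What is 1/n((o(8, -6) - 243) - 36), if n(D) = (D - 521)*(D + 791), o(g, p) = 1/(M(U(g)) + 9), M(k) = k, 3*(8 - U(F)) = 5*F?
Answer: -121/49571095 ≈ -2.4409e-6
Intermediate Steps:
U(F) = 8 - 5*F/3
o(g, p) = 1/(17 - 5*g/3) (o(g, p) = 1/((8 - 5*g/3) + 9) = 1/(17 - 5*g/3))
n(D) = (-521 + D)*(791 + D)
1/n((o(8, -6) - 243) - 36) = 1/(-412111 + ((-3/(-51 + 5*8) - 243) - 36)² + 270*((-3/(-51 + 5*8) - 243) - 36)) = 1/(-412111 + ((-3/(-51 + 40) - 243) - 36)² + 270*((-3/(-51 + 40) - 243) - 36)) = 1/(-412111 + ((-3/(-11) - 243) - 36)² + 270*((-3/(-11) - 243) - 36)) = 1/(-412111 + ((-3*(-1/11) - 243) - 36)² + 270*((-3*(-1/11) - 243) - 36)) = 1/(-412111 + ((3/11 - 243) - 36)² + 270*((3/11 - 243) - 36)) = 1/(-412111 + (-2670/11 - 36)² + 270*(-2670/11 - 36)) = 1/(-412111 + (-3066/11)² + 270*(-3066/11)) = 1/(-412111 + 9400356/121 - 827820/11) = 1/(-49571095/121) = -121/49571095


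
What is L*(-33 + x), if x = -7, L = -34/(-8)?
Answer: -170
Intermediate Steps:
L = 17/4 (L = -34*(-⅛) = 17/4 ≈ 4.2500)
L*(-33 + x) = 17*(-33 - 7)/4 = (17/4)*(-40) = -170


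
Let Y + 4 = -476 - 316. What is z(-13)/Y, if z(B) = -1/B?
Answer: -1/10348 ≈ -9.6637e-5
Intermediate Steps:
Y = -796 (Y = -4 + (-476 - 316) = -4 - 792 = -796)
z(-13)/Y = -1/(-13)/(-796) = -1*(-1/13)*(-1/796) = (1/13)*(-1/796) = -1/10348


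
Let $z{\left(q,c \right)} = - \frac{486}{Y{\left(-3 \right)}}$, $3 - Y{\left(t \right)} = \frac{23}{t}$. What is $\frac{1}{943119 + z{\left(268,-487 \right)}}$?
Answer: $\frac{16}{15089175} \approx 1.0604 \cdot 10^{-6}$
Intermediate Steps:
$Y{\left(t \right)} = 3 - \frac{23}{t}$
$z{\left(q,c \right)} = - \frac{729}{16}$ ($z{\left(q,c \right)} = - \frac{486}{3 - \frac{23}{-3}} = - \frac{486}{3 - - \frac{23}{3}} = - \frac{486}{3 + \frac{23}{3}} = - \frac{486}{\frac{32}{3}} = \left(-486\right) \frac{3}{32} = - \frac{729}{16}$)
$\frac{1}{943119 + z{\left(268,-487 \right)}} = \frac{1}{943119 - \frac{729}{16}} = \frac{1}{\frac{15089175}{16}} = \frac{16}{15089175}$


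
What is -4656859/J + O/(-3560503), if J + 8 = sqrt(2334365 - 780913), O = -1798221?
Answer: -32463187149467/1382710658541 - 4656859*sqrt(388363)/776694 ≈ -3760.0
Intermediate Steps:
J = -8 + 2*sqrt(388363) (J = -8 + sqrt(2334365 - 780913) = -8 + sqrt(1553452) = -8 + 2*sqrt(388363) ≈ 1238.4)
-4656859/J + O/(-3560503) = -4656859/(-8 + 2*sqrt(388363)) - 1798221/(-3560503) = -4656859/(-8 + 2*sqrt(388363)) - 1798221*(-1/3560503) = -4656859/(-8 + 2*sqrt(388363)) + 1798221/3560503 = 1798221/3560503 - 4656859/(-8 + 2*sqrt(388363))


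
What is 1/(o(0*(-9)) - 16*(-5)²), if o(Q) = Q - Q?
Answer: -1/400 ≈ -0.0025000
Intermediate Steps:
o(Q) = 0
1/(o(0*(-9)) - 16*(-5)²) = 1/(0 - 16*(-5)²) = 1/(0 - 16*25) = 1/(0 - 400) = 1/(-400) = -1/400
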